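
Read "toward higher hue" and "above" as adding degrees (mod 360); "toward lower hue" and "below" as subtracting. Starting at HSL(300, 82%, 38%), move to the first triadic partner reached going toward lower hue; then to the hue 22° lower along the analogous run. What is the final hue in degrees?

158°

triadic ↓ −120°: 300 − 120 = 180°
analog 22° ↓ −22°: 180 − 22 = 158°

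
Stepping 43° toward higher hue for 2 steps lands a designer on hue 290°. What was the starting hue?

204°

2 steps of 43° (toward higher hue) give a net shift of +86°.
Start = end − shift: 290 − 86 = 204°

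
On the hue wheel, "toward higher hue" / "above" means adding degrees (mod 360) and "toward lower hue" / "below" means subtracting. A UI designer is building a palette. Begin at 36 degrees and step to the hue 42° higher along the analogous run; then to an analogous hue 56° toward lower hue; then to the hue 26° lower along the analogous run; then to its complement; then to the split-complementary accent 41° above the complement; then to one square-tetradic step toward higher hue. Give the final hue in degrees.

analog 42° ↑ +42°: 36 + 42 = 78°
analog 56° ↓ −56°: 78 − 56 = 22°
analog 26° ↓ −26°: 22 − 26 = -4 → -4 + 360 = 356°
complement +180°: 356 + 180 = 536 → 536 − 360 = 176°
split-comp 41° ↑ +221°: 176 + 221 = 397 → 397 − 360 = 37°
square ↑ +90°: 37 + 90 = 127°

127°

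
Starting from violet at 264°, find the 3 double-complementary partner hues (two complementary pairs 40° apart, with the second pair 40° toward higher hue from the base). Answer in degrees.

A rectangular tetradic uses two complementary pairs 40° apart: offsets 0°, 40°, 180°, 220°.
264 + 40 = 304°
264 + 180 = 444 → 444 − 360 = 84°
264 + 220 = 484 → 484 − 360 = 124°

304°, 84° and 124°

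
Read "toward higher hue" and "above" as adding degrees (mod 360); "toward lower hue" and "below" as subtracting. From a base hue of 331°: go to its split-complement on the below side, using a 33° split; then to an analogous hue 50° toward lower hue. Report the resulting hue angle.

split-comp 33° ↓ +147°: 331 + 147 = 478 → 478 − 360 = 118°
analog 50° ↓ −50°: 118 − 50 = 68°

68°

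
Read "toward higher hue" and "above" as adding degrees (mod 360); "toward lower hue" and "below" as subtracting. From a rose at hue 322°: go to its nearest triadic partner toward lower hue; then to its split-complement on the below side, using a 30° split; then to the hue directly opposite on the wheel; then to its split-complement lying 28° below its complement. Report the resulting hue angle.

322 − 120 = 202°   (triadic ↓)
202 + 150 = 352°   (split-comp 30° ↓)
352 + 180 = 532 → 532 − 360 = 172°   (complement)
172 + 152 = 324°   (split-comp 28° ↓)

324°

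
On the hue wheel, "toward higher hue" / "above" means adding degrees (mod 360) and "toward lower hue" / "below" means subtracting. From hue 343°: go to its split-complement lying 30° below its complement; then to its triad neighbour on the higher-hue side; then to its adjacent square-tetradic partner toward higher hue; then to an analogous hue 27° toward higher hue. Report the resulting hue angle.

split-comp 30° ↓ +150°: 343 + 150 = 493 → 493 − 360 = 133°
triadic ↑ +120°: 133 + 120 = 253°
square ↑ +90°: 253 + 90 = 343°
analog 27° ↑ +27°: 343 + 27 = 370 → 370 − 360 = 10°

10°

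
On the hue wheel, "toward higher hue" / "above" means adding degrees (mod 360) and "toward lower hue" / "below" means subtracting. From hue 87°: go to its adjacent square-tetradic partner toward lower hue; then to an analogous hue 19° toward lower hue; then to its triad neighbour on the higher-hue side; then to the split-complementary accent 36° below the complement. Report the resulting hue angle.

−90° (square ↓): 87 − 90 = -3 → -3 + 360 = 357°
−19° (analog 19° ↓): 357 − 19 = 338°
+120° (triadic ↑): 338 + 120 = 458 → 458 − 360 = 98°
+144° (split-comp 36° ↓): 98 + 144 = 242°

242°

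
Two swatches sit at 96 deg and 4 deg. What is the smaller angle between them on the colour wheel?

92°

|96 − 4| = 92.
92 ≤ 180, so the shorter arc is 92°.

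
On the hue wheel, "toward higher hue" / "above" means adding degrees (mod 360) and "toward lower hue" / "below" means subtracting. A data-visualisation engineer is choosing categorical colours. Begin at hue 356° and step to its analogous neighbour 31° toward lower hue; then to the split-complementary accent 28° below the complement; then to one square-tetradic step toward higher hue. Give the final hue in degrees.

207°

−31° (analog 31° ↓): 356 − 31 = 325°
+152° (split-comp 28° ↓): 325 + 152 = 477 → 477 − 360 = 117°
+90° (square ↑): 117 + 90 = 207°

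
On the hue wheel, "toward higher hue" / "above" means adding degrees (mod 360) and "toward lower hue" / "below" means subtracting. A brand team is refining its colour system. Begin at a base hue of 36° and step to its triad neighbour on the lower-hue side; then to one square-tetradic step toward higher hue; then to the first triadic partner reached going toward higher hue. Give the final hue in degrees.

126°

36 − 120 = -84 → -84 + 360 = 276°   (triadic ↓)
276 + 90 = 366 → 366 − 360 = 6°   (square ↑)
6 + 120 = 126°   (triadic ↑)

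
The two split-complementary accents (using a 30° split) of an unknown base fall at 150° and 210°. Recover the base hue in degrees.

The accents sit 30° either side of the complement, so the complement is their short-arc midpoint on the wheel.
Short-arc midpoint of 150° and 210°: 180°.
Base is 180° from the complement: 180 − 180 = 0°

0°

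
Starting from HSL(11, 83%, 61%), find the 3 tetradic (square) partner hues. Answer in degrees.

101°, 191°, 281°

A square tetradic scheme places four hues every 90°.
11 + 90 = 101°
11 + 180 = 191°
11 + 270 = 281°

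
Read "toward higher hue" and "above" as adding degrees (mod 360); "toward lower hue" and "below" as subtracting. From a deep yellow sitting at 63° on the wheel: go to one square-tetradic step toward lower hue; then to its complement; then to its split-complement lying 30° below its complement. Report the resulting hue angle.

square ↓ −90°: 63 − 90 = -27 → -27 + 360 = 333°
complement +180°: 333 + 180 = 513 → 513 − 360 = 153°
split-comp 30° ↓ +150°: 153 + 150 = 303°

303°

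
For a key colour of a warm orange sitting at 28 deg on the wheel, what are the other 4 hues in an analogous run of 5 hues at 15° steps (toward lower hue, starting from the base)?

Analogous hues sit every 15° along the wheel.
28 − 15 = 13°
28 − 30 = -2 → -2 + 360 = 358°
28 − 45 = -17 → -17 + 360 = 343°
28 − 60 = -32 → -32 + 360 = 328°

13°, 358°, 343° and 328°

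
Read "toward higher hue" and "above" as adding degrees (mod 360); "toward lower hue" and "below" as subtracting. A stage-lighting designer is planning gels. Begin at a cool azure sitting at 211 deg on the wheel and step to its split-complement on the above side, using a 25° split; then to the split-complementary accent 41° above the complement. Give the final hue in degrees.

277°

211 + 205 = 416 → 416 − 360 = 56°   (split-comp 25° ↑)
56 + 221 = 277°   (split-comp 41° ↑)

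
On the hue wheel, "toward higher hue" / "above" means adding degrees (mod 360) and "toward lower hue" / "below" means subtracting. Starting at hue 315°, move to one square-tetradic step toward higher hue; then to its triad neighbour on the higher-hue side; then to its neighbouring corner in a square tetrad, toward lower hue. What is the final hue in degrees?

75°

+90° (square ↑): 315 + 90 = 405 → 405 − 360 = 45°
+120° (triadic ↑): 45 + 120 = 165°
−90° (square ↓): 165 − 90 = 75°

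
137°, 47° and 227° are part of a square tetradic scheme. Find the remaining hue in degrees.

317°

A square tetradic scheme places four hues every 90°.
The full set through 47° is {47°, 137°, 227°, 317°}.
Given {47°, 137°, 227°}, the missing hue is 317°.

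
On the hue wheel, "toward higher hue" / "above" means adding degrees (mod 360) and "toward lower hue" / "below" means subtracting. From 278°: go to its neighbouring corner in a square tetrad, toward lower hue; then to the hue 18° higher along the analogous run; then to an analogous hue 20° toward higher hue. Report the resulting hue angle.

278 − 90 = 188°   (square ↓)
188 + 18 = 206°   (analog 18° ↑)
206 + 20 = 226°   (analog 20° ↑)

226°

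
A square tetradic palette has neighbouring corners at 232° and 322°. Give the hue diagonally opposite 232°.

A square tetradic scheme places four hues 90° apart; opposite corners are 180° apart.
232 + 180 = 412 → 412 − 360 = 52°

52°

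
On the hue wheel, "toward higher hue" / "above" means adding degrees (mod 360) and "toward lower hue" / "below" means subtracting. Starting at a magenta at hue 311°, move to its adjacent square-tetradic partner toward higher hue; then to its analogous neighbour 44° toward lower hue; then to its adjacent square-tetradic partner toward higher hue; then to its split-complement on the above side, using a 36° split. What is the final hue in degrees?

square ↑ +90°: 311 + 90 = 401 → 401 − 360 = 41°
analog 44° ↓ −44°: 41 − 44 = -3 → -3 + 360 = 357°
square ↑ +90°: 357 + 90 = 447 → 447 − 360 = 87°
split-comp 36° ↑ +216°: 87 + 216 = 303°

303°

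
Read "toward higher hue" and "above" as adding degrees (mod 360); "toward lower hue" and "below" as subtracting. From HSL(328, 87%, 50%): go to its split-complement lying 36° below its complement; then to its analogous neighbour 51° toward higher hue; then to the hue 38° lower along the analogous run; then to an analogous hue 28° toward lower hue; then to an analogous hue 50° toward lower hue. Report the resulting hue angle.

47°

+144° (split-comp 36° ↓): 328 + 144 = 472 → 472 − 360 = 112°
+51° (analog 51° ↑): 112 + 51 = 163°
−38° (analog 38° ↓): 163 − 38 = 125°
−28° (analog 28° ↓): 125 − 28 = 97°
−50° (analog 50° ↓): 97 − 50 = 47°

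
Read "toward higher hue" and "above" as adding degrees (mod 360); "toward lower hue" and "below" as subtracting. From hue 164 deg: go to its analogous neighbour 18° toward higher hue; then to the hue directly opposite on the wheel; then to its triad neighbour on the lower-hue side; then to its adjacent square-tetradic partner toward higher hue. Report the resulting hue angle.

332°

164 + 18 = 182°   (analog 18° ↑)
182 + 180 = 362 → 362 − 360 = 2°   (complement)
2 − 120 = -118 → -118 + 360 = 242°   (triadic ↓)
242 + 90 = 332°   (square ↑)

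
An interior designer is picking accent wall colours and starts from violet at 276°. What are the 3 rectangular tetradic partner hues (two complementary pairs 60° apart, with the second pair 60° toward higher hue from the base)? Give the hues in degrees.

A rectangular tetradic uses two complementary pairs 60° apart: offsets 0°, 60°, 180°, 240°.
276 + 60 = 336°
276 + 180 = 456 → 456 − 360 = 96°
276 + 240 = 516 → 516 − 360 = 156°

336°, 96°, and 156°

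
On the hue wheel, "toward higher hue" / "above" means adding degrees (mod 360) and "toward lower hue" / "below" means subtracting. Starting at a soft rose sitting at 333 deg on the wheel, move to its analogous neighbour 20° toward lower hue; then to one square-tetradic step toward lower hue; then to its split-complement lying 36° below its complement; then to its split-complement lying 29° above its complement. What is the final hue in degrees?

analog 20° ↓ −20°: 333 − 20 = 313°
square ↓ −90°: 313 − 90 = 223°
split-comp 36° ↓ +144°: 223 + 144 = 367 → 367 − 360 = 7°
split-comp 29° ↑ +209°: 7 + 209 = 216°

216°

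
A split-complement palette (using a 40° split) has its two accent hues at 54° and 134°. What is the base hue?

The accents sit 40° either side of the complement, so the complement is their short-arc midpoint on the wheel.
Short-arc midpoint of 54° and 134°: 94°.
Base is 180° from the complement: 94 − 180 = -86 → -86 + 360 = 274°

274°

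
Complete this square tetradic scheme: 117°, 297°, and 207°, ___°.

A square tetradic scheme places four hues every 90°.
The full set through 117° is {27°, 117°, 207°, 297°}.
Given {117°, 207°, 297°}, the missing hue is 27°.

27°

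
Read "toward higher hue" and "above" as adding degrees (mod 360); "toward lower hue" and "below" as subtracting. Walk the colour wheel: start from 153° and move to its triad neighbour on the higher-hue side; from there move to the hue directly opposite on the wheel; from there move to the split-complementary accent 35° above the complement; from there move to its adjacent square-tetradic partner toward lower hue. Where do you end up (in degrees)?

153 + 120 = 273°   (triadic ↑)
273 + 180 = 453 → 453 − 360 = 93°   (complement)
93 + 215 = 308°   (split-comp 35° ↑)
308 − 90 = 218°   (square ↓)

218°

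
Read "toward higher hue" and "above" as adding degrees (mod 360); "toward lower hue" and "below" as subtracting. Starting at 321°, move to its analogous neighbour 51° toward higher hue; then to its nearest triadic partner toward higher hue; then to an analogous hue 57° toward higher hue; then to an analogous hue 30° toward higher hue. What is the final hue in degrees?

analog 51° ↑ +51°: 321 + 51 = 372 → 372 − 360 = 12°
triadic ↑ +120°: 12 + 120 = 132°
analog 57° ↑ +57°: 132 + 57 = 189°
analog 30° ↑ +30°: 189 + 30 = 219°

219°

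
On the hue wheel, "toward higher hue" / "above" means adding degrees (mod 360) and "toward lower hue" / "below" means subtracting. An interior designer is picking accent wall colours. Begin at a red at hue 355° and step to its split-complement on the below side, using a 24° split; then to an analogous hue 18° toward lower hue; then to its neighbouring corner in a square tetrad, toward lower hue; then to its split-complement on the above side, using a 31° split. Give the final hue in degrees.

split-comp 24° ↓ +156°: 355 + 156 = 511 → 511 − 360 = 151°
analog 18° ↓ −18°: 151 − 18 = 133°
square ↓ −90°: 133 − 90 = 43°
split-comp 31° ↑ +211°: 43 + 211 = 254°

254°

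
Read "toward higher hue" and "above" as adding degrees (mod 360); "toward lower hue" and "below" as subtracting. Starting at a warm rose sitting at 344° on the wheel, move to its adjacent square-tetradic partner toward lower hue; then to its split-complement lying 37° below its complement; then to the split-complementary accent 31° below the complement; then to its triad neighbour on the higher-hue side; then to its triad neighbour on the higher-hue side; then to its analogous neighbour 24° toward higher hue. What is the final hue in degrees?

−90° (square ↓): 344 − 90 = 254°
+143° (split-comp 37° ↓): 254 + 143 = 397 → 397 − 360 = 37°
+149° (split-comp 31° ↓): 37 + 149 = 186°
+120° (triadic ↑): 186 + 120 = 306°
+120° (triadic ↑): 306 + 120 = 426 → 426 − 360 = 66°
+24° (analog 24° ↑): 66 + 24 = 90°

90°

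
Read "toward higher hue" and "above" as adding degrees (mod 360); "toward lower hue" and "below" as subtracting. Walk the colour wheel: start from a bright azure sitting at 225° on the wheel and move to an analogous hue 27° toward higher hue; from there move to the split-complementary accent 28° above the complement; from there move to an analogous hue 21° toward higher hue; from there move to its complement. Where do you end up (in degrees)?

225 + 27 = 252°   (analog 27° ↑)
252 + 208 = 460 → 460 − 360 = 100°   (split-comp 28° ↑)
100 + 21 = 121°   (analog 21° ↑)
121 + 180 = 301°   (complement)

301°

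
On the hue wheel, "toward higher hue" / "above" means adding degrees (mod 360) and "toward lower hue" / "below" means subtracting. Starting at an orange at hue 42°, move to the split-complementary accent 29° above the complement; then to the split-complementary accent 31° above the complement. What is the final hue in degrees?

42 + 209 = 251°   (split-comp 29° ↑)
251 + 211 = 462 → 462 − 360 = 102°   (split-comp 31° ↑)

102°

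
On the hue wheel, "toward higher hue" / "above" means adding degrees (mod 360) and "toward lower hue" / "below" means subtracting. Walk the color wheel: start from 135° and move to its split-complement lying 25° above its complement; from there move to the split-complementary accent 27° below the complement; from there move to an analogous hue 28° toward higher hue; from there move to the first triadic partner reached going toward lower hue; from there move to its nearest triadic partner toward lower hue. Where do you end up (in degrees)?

+205° (split-comp 25° ↑): 135 + 205 = 340°
+153° (split-comp 27° ↓): 340 + 153 = 493 → 493 − 360 = 133°
+28° (analog 28° ↑): 133 + 28 = 161°
−120° (triadic ↓): 161 − 120 = 41°
−120° (triadic ↓): 41 − 120 = -79 → -79 + 360 = 281°

281°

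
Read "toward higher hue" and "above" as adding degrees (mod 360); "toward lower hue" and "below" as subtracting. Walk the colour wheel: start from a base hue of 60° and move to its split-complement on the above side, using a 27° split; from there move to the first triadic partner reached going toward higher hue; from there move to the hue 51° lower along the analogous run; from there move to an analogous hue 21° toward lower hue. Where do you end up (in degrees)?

315°

split-comp 27° ↑ +207°: 60 + 207 = 267°
triadic ↑ +120°: 267 + 120 = 387 → 387 − 360 = 27°
analog 51° ↓ −51°: 27 − 51 = -24 → -24 + 360 = 336°
analog 21° ↓ −21°: 336 − 21 = 315°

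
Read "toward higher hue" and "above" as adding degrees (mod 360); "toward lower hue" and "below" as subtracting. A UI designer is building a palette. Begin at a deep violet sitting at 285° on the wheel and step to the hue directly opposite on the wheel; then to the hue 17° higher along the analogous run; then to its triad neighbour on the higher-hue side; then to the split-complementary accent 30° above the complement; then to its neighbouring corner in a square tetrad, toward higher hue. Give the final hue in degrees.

285 + 180 = 465 → 465 − 360 = 105°   (complement)
105 + 17 = 122°   (analog 17° ↑)
122 + 120 = 242°   (triadic ↑)
242 + 210 = 452 → 452 − 360 = 92°   (split-comp 30° ↑)
92 + 90 = 182°   (square ↑)

182°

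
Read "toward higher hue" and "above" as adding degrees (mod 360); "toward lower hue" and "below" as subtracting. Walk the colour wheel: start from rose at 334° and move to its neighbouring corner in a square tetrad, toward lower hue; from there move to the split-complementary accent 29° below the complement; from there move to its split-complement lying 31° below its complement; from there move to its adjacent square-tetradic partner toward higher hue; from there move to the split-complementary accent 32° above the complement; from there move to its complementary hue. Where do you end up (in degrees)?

306°

square ↓ −90°: 334 − 90 = 244°
split-comp 29° ↓ +151°: 244 + 151 = 395 → 395 − 360 = 35°
split-comp 31° ↓ +149°: 35 + 149 = 184°
square ↑ +90°: 184 + 90 = 274°
split-comp 32° ↑ +212°: 274 + 212 = 486 → 486 − 360 = 126°
complement +180°: 126 + 180 = 306°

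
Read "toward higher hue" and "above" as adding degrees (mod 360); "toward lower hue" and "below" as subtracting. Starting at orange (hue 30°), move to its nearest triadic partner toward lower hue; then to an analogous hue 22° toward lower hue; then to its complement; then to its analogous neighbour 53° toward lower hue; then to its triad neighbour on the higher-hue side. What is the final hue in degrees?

triadic ↓ −120°: 30 − 120 = -90 → -90 + 360 = 270°
analog 22° ↓ −22°: 270 − 22 = 248°
complement +180°: 248 + 180 = 428 → 428 − 360 = 68°
analog 53° ↓ −53°: 68 − 53 = 15°
triadic ↑ +120°: 15 + 120 = 135°

135°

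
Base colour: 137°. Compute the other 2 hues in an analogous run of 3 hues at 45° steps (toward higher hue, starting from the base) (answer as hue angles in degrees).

182° and 227°

137 + 45 = 182°
137 + 90 = 227°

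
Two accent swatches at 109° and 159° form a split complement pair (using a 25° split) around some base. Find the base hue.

314°

The accents sit 25° either side of the complement, so the complement is their short-arc midpoint on the wheel.
Short-arc midpoint of 109° and 159°: 134°.
Base is 180° from the complement: 134 − 180 = -46 → -46 + 360 = 314°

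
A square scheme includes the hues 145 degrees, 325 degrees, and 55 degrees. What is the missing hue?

235°

A square tetradic scheme places four hues every 90°.
The full set through 55° is {55°, 145°, 235°, 325°}.
Given {55°, 145°, 325°}, the missing hue is 235°.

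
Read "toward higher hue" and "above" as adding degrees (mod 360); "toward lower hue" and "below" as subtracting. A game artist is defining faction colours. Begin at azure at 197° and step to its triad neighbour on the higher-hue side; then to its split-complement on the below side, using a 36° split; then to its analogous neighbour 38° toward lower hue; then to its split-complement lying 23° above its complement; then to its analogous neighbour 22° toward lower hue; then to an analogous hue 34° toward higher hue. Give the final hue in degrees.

278°

+120° (triadic ↑): 197 + 120 = 317°
+144° (split-comp 36° ↓): 317 + 144 = 461 → 461 − 360 = 101°
−38° (analog 38° ↓): 101 − 38 = 63°
+203° (split-comp 23° ↑): 63 + 203 = 266°
−22° (analog 22° ↓): 266 − 22 = 244°
+34° (analog 34° ↑): 244 + 34 = 278°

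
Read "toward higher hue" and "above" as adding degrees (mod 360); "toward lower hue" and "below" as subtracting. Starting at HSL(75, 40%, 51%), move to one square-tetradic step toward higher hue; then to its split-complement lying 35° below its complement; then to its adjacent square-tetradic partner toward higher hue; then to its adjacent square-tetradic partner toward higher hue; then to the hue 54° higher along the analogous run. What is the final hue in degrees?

184°

square ↑ +90°: 75 + 90 = 165°
split-comp 35° ↓ +145°: 165 + 145 = 310°
square ↑ +90°: 310 + 90 = 400 → 400 − 360 = 40°
square ↑ +90°: 40 + 90 = 130°
analog 54° ↑ +54°: 130 + 54 = 184°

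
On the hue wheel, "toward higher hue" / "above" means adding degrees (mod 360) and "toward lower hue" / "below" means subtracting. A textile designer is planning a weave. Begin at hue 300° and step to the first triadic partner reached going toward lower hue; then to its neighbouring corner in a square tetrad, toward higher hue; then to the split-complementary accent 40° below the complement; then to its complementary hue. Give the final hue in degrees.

−120° (triadic ↓): 300 − 120 = 180°
+90° (square ↑): 180 + 90 = 270°
+140° (split-comp 40° ↓): 270 + 140 = 410 → 410 − 360 = 50°
+180° (complement): 50 + 180 = 230°

230°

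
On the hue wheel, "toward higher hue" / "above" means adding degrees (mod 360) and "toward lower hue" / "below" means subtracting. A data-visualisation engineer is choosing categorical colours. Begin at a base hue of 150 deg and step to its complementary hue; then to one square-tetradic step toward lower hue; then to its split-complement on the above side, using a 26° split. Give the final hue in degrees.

86°

+180° (complement): 150 + 180 = 330°
−90° (square ↓): 330 − 90 = 240°
+206° (split-comp 26° ↑): 240 + 206 = 446 → 446 − 360 = 86°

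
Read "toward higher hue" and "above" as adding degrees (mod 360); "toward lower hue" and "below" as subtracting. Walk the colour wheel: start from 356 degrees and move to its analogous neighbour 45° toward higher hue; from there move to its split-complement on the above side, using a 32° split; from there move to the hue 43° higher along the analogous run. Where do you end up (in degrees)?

296°

analog 45° ↑ +45°: 356 + 45 = 401 → 401 − 360 = 41°
split-comp 32° ↑ +212°: 41 + 212 = 253°
analog 43° ↑ +43°: 253 + 43 = 296°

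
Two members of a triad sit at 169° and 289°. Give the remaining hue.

49°

A triad spaces three hues 120° apart.
The full set is {49°, 169°, 289°}.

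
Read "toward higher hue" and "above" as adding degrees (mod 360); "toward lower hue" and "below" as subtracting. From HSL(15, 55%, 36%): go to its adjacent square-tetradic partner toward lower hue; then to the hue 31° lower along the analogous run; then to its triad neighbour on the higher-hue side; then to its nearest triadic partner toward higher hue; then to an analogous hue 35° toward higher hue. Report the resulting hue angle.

square ↓ −90°: 15 − 90 = -75 → -75 + 360 = 285°
analog 31° ↓ −31°: 285 − 31 = 254°
triadic ↑ +120°: 254 + 120 = 374 → 374 − 360 = 14°
triadic ↑ +120°: 14 + 120 = 134°
analog 35° ↑ +35°: 134 + 35 = 169°

169°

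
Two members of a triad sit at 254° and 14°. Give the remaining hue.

134°

A triad spaces three hues 120° apart.
The full set is {14°, 134°, 254°}.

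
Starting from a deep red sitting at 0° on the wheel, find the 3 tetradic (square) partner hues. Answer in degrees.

0 + 90 = 90°
0 + 180 = 180°
0 + 270 = 270°

90°, 180° and 270°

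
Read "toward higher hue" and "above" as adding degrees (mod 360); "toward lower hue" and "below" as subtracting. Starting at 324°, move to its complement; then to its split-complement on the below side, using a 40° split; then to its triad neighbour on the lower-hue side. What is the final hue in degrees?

complement +180°: 324 + 180 = 504 → 504 − 360 = 144°
split-comp 40° ↓ +140°: 144 + 140 = 284°
triadic ↓ −120°: 284 − 120 = 164°

164°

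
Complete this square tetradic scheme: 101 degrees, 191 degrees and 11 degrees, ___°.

281°

A square tetradic scheme places four hues every 90°.
The full set through 11° is {11°, 101°, 191°, 281°}.
Given {11°, 101°, 191°}, the missing hue is 281°.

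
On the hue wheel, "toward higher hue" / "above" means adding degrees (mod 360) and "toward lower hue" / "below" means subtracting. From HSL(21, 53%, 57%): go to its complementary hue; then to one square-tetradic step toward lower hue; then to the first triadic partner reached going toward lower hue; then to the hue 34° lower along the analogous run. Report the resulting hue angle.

complement +180°: 21 + 180 = 201°
square ↓ −90°: 201 − 90 = 111°
triadic ↓ −120°: 111 − 120 = -9 → -9 + 360 = 351°
analog 34° ↓ −34°: 351 − 34 = 317°

317°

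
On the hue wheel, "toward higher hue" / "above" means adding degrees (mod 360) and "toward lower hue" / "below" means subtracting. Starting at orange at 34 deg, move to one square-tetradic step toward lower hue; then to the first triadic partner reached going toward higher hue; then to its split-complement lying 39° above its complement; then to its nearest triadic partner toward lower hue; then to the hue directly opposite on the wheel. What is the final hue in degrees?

−90° (square ↓): 34 − 90 = -56 → -56 + 360 = 304°
+120° (triadic ↑): 304 + 120 = 424 → 424 − 360 = 64°
+219° (split-comp 39° ↑): 64 + 219 = 283°
−120° (triadic ↓): 283 − 120 = 163°
+180° (complement): 163 + 180 = 343°

343°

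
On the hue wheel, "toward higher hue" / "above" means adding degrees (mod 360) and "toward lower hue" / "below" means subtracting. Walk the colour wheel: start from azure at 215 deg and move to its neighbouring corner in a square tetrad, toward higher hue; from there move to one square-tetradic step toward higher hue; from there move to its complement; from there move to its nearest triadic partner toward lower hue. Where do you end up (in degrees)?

+90° (square ↑): 215 + 90 = 305°
+90° (square ↑): 305 + 90 = 395 → 395 − 360 = 35°
+180° (complement): 35 + 180 = 215°
−120° (triadic ↓): 215 − 120 = 95°

95°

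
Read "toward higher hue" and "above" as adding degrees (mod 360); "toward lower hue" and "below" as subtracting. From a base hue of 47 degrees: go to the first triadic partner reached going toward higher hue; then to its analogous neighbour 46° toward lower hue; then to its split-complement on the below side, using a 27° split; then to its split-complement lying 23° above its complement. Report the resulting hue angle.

117°

47 + 120 = 167°   (triadic ↑)
167 − 46 = 121°   (analog 46° ↓)
121 + 153 = 274°   (split-comp 27° ↓)
274 + 203 = 477 → 477 − 360 = 117°   (split-comp 23° ↑)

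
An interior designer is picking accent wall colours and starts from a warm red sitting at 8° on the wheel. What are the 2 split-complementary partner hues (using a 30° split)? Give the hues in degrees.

158° and 218°

Split-complementary hues sit 30° either side of the complement.
Complement of 8°: 8 + 180 = 188°
188 − 30 = 158°
188 + 30 = 218°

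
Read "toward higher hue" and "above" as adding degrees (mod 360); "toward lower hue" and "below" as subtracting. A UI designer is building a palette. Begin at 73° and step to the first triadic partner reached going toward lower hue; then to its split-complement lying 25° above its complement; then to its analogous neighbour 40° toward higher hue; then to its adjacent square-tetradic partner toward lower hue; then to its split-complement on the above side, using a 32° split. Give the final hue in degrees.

320°

73 − 120 = -47 → -47 + 360 = 313°   (triadic ↓)
313 + 205 = 518 → 518 − 360 = 158°   (split-comp 25° ↑)
158 + 40 = 198°   (analog 40° ↑)
198 − 90 = 108°   (square ↓)
108 + 212 = 320°   (split-comp 32° ↑)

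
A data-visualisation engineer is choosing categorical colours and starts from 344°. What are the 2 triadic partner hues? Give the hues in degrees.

104° and 224°

A triad places three hues 120° apart.
344 + 120 = 464 → 464 − 360 = 104°
344 + 240 = 584 → 584 − 360 = 224°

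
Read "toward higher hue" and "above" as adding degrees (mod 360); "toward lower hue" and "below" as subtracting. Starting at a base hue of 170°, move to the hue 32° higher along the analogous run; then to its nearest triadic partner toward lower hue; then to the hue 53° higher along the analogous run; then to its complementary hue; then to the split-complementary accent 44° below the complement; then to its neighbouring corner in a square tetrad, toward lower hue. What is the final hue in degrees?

1°

+32° (analog 32° ↑): 170 + 32 = 202°
−120° (triadic ↓): 202 − 120 = 82°
+53° (analog 53° ↑): 82 + 53 = 135°
+180° (complement): 135 + 180 = 315°
+136° (split-comp 44° ↓): 315 + 136 = 451 → 451 − 360 = 91°
−90° (square ↓): 91 − 90 = 1°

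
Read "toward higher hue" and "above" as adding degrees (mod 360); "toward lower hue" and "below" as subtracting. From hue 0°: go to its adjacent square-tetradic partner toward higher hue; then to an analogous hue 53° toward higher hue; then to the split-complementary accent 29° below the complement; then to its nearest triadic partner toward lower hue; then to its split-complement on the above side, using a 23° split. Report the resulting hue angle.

+90° (square ↑): 0 + 90 = 90°
+53° (analog 53° ↑): 90 + 53 = 143°
+151° (split-comp 29° ↓): 143 + 151 = 294°
−120° (triadic ↓): 294 − 120 = 174°
+203° (split-comp 23° ↑): 174 + 203 = 377 → 377 − 360 = 17°

17°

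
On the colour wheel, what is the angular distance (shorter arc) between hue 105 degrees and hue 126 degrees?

21°

|105 − 126| = 21.
21 ≤ 180, so the shorter arc is 21°.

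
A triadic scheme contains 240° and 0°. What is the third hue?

120°

A triad spaces three hues 120° apart.
The full set is {0°, 120°, 240°}.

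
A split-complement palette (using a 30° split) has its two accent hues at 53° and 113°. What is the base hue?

263°

The accents sit 30° either side of the complement, so the complement is their short-arc midpoint on the wheel.
Short-arc midpoint of 53° and 113°: 83°.
Base is 180° from the complement: 83 − 180 = -97 → -97 + 360 = 263°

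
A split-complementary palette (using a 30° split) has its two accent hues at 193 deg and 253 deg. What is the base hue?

43°

The accents sit 30° either side of the complement, so the complement is their short-arc midpoint on the wheel.
Short-arc midpoint of 193° and 253°: 223°.
Base is 180° from the complement: 223 − 180 = 43°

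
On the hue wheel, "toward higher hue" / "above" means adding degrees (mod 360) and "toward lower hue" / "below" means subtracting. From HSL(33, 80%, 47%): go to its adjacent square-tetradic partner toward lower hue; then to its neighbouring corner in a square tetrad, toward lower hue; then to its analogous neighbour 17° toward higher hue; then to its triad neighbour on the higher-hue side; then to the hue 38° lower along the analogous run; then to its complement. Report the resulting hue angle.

132°

33 − 90 = -57 → -57 + 360 = 303°   (square ↓)
303 − 90 = 213°   (square ↓)
213 + 17 = 230°   (analog 17° ↑)
230 + 120 = 350°   (triadic ↑)
350 − 38 = 312°   (analog 38° ↓)
312 + 180 = 492 → 492 − 360 = 132°   (complement)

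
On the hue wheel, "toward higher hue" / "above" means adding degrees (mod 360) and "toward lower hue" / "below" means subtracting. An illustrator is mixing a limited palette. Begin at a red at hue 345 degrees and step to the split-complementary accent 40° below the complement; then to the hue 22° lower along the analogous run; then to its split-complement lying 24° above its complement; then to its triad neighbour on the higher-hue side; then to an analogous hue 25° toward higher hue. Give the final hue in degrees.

split-comp 40° ↓ +140°: 345 + 140 = 485 → 485 − 360 = 125°
analog 22° ↓ −22°: 125 − 22 = 103°
split-comp 24° ↑ +204°: 103 + 204 = 307°
triadic ↑ +120°: 307 + 120 = 427 → 427 − 360 = 67°
analog 25° ↑ +25°: 67 + 25 = 92°

92°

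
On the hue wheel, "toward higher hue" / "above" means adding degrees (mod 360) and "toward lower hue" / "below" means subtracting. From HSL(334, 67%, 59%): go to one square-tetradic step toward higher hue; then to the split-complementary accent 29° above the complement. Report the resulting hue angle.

273°

334 + 90 = 424 → 424 − 360 = 64°   (square ↑)
64 + 209 = 273°   (split-comp 29° ↑)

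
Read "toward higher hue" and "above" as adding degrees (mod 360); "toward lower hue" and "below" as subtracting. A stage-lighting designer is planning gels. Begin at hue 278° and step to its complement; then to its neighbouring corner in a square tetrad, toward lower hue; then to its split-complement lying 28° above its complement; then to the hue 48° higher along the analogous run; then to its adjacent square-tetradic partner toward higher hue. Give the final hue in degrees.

complement +180°: 278 + 180 = 458 → 458 − 360 = 98°
square ↓ −90°: 98 − 90 = 8°
split-comp 28° ↑ +208°: 8 + 208 = 216°
analog 48° ↑ +48°: 216 + 48 = 264°
square ↑ +90°: 264 + 90 = 354°

354°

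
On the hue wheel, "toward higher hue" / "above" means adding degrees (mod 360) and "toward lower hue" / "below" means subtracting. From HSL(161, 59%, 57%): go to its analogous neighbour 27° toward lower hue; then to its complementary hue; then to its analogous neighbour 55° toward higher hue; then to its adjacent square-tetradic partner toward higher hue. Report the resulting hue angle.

161 − 27 = 134°   (analog 27° ↓)
134 + 180 = 314°   (complement)
314 + 55 = 369 → 369 − 360 = 9°   (analog 55° ↑)
9 + 90 = 99°   (square ↑)

99°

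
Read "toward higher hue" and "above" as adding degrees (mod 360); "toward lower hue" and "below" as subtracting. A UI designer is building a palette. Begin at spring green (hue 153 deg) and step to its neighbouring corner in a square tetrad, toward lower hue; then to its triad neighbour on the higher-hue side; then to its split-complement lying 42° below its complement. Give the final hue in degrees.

321°

square ↓ −90°: 153 − 90 = 63°
triadic ↑ +120°: 63 + 120 = 183°
split-comp 42° ↓ +138°: 183 + 138 = 321°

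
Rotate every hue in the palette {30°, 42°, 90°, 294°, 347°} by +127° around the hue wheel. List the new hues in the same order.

30 + 127 = 157°
42 + 127 = 169°
90 + 127 = 217°
294 + 127 = 421 → 421 − 360 = 61°
347 + 127 = 474 → 474 − 360 = 114°

157°, 169°, 217°, 61°, 114°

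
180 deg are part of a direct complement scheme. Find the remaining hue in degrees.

The complement sits 180° across the wheel.
The full set through 180° is {0°, 180°}.
Given {180°}, the missing hue is 0°.

0°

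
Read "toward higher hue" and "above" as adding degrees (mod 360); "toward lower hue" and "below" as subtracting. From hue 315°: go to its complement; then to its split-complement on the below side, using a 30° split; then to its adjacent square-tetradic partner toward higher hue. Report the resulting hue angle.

15°

+180° (complement): 315 + 180 = 495 → 495 − 360 = 135°
+150° (split-comp 30° ↓): 135 + 150 = 285°
+90° (square ↑): 285 + 90 = 375 → 375 − 360 = 15°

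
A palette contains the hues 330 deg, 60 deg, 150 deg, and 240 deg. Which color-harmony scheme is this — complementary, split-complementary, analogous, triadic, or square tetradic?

Sort the hues: 60°, 150°, 240°, 330°.
Successive gaps around the wheel: 90°, 90°, 90°, 90°.
Four hues every 90° form a square tetradic scheme.

square tetradic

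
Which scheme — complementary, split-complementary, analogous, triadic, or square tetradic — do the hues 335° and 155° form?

Sort the hues: 155°, 335°.
Successive gaps around the wheel: 180°, 180°.
Two hues 180° apart are complementary.

complementary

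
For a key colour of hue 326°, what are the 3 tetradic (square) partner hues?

A square tetradic scheme places four hues every 90°.
326 + 90 = 416 → 416 − 360 = 56°
326 + 180 = 506 → 506 − 360 = 146°
326 + 270 = 596 → 596 − 360 = 236°

56°, 146° and 236°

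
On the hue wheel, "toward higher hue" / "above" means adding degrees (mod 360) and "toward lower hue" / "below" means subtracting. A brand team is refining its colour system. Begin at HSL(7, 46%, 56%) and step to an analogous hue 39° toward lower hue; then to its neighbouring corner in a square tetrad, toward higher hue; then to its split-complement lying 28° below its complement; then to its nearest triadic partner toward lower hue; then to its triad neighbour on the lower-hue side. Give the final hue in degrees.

−39° (analog 39° ↓): 7 − 39 = -32 → -32 + 360 = 328°
+90° (square ↑): 328 + 90 = 418 → 418 − 360 = 58°
+152° (split-comp 28° ↓): 58 + 152 = 210°
−120° (triadic ↓): 210 − 120 = 90°
−120° (triadic ↓): 90 − 120 = -30 → -30 + 360 = 330°

330°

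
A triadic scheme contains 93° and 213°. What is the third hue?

333°

A triad spaces three hues 120° apart.
The full set is {93°, 213°, 333°}.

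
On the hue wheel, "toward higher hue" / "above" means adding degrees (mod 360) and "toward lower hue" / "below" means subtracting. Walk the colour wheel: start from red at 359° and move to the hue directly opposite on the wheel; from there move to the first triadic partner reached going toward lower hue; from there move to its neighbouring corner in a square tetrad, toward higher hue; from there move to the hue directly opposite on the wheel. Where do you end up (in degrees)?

329°

complement +180°: 359 + 180 = 539 → 539 − 360 = 179°
triadic ↓ −120°: 179 − 120 = 59°
square ↑ +90°: 59 + 90 = 149°
complement +180°: 149 + 180 = 329°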